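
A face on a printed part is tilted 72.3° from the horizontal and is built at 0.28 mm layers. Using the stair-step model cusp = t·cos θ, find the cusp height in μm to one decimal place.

h_c = t·cos θ = 0.28 × 0.3040 = 0.08512 mm (85.1 μm).

85.1 μm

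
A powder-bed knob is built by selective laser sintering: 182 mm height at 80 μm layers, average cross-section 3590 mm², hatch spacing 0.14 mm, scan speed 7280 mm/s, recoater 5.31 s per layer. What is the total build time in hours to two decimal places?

5.58 hours

Layers = ⌈182/0.08⌉ = 2275.
Scan path per layer = 3590 / 0.14, so 25642.9 mm.
Per-layer scan time = 25642.9 / 7280 = 3.5224 s.
Time per layer = 3.5224 + 5.31 = 8.8324 s.
Total: 2275 × 8.8324 s = 20093.71 s → 5.58 hours.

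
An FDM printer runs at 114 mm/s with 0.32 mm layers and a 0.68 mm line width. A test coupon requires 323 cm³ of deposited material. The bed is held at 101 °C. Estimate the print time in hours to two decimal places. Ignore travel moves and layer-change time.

Extrusion cross-section = 0.32 × 0.68, so 0.2176 mm².
Path length: 323000 mm³ / 0.2176 mm² → 1484375 mm.
Extrusion time = 1484375 / 114, so 13020.8 s.
In the requested units: 13020.8 s = 3.62 hours.

3.62 hours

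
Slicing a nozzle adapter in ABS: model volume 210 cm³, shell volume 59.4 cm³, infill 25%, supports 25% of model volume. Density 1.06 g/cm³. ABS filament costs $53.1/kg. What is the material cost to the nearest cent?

Volume inside the shell: 210 − 59.4 → 150.6 cm³.
Infill volume = 0.25 × 150.6 = 37.65 cm³.
Support = 0.25 × 210 = 52.5 cm³.
Deposited volume: 59.4 + 37.65 + 52.5 → 149.55 cm³.
Mass = 149.55 × 1.06 = 158.523 g.
Cost = 158.523 g / 1000 × $53.1/kg = $8.42.

$8.42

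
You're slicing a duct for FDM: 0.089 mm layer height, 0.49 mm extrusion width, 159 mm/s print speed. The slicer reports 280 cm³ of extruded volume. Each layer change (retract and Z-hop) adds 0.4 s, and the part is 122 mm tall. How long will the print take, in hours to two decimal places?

Bead cross-section = 0.089 × 0.49, so 0.04361 mm².
Total extruded path = 280000/0.04361 = 6420545.7 mm.
Extrusion time: 6420545.7 / 159 → 40380.8 s.
Layers = ⌈122/0.089⌉ = 1371.
Z-hop total: 1371 × 0.4 → 548.4 s.
Altogether 40380.8 + 548.4 = 40929.2 s, i.e. 11.37 hours.

11.37 hours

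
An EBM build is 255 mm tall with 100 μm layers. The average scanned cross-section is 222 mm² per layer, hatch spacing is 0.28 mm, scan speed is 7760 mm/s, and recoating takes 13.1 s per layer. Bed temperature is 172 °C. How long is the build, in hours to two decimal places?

9.35 hours

Layer count = ceil(255 / 0.1) = 2550.
Hatch length per layer = 222 / 0.28 = 792.9 mm.
Scan time per layer = 792.9 / 7760, so 0.1022 s.
Time per layer = 0.1022 + 13.1 = 13.2022 s.
2550 layers × 13.2022 s/layer = 33665.61 s, i.e. 9.35 hours.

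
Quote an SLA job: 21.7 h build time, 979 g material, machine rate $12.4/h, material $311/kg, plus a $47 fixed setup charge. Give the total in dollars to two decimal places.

$620.55

Time charge: 12.4 × 21.7 → $269.08.
Material charge: 311 × 979/1000 → $304.469.
Total = 269.08 + 304.469 + 47 = 620.549 ≈ $620.55.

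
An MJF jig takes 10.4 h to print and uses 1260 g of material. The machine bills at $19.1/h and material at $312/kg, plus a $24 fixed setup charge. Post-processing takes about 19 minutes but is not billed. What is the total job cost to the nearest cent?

Machine-time cost = 19.1 × 10.4 = $198.64.
Material cost = 312 × 1260/1000 = $393.12.
Total = 198.64 + 393.12 + 24 = $615.76.

$615.76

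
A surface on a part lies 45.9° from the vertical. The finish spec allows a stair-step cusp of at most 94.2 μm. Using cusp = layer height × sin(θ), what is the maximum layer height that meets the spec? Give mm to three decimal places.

Layer height = cusp / sin(45.9°) = 0.0942 / 0.7181 = 0.131 mm.

0.131 mm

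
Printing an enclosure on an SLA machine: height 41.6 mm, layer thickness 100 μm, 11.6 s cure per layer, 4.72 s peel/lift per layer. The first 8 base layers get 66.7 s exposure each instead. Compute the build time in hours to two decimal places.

Number of layers: 41.6 / 0.1 → 416 (rounded up).
Burn-in layers = 8 × (66.7 + 4.72), so 571.36 s.
Regular layers = 408 × (11.6 + 4.72), so 6658.56 s.
Sum: 571.36 + 6658.56 = 7229.92 s → 2.01 hours.

2.01 hours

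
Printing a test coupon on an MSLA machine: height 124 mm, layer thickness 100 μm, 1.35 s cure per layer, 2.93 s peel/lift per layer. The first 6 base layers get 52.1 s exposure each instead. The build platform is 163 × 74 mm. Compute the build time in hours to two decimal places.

1.56 hours

Layer count = ceil(124 / 0.1) = 1240.
Burn-in layers = 6 × (52.1 + 2.93) = 330.18 s.
Regular layers: 1234 × (1.35 + 2.93) → 5281.52 s.
Total = 330.18 + 5281.52 = 5611.7 s = 1.56 hours.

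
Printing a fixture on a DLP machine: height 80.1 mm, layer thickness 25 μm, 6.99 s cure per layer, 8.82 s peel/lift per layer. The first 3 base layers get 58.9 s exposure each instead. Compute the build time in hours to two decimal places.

14.11 hours

Layer count = ceil(80.1 / 0.025) = 3204.
Burn-in layers = 3 × (58.9 + 8.82) = 203.16 s.
Normal layers: 3201 × (6.99 + 8.82) → 50607.81 s.
Total = 203.16 + 50607.81 = 50810.97 s = 14.11 hours.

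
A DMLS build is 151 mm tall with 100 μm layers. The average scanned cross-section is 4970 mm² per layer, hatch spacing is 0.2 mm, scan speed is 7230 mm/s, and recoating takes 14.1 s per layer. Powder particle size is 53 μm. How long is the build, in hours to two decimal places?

Layers = ⌈151/0.1⌉ = 1510.
Hatch length per layer: 4970 / 0.2 → 24850 mm.
Per-layer scan time = 24850 / 7230, so 3.4371 s.
Per-layer time = 3.4371 + 14.1 = 17.5371 s.
1510 layers × 17.5371 s/layer = 26481.021 s, i.e. 7.36 hours.

7.36 hours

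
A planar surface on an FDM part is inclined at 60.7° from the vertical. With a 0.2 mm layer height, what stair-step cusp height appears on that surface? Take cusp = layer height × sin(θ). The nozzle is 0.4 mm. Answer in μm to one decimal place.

sin(60.7°) = 0.8721, so cusp = 0.2 × 0.8721 = 0.17442 mm → 174.4 μm.

174.4 μm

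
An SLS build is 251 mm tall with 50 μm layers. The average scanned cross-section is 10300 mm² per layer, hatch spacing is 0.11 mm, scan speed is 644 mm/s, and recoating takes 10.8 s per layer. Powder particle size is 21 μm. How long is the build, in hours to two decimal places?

Layer count = ceil(251 / 0.05) = 5020.
Scan path per layer = 10300 / 0.11 = 93636.4 mm.
Scan time per layer = 93636.4 / 644, so 145.3981 s.
Layer cycle: 145.3981 + 10.8 → 156.1981 s.
Total: 5020 × 156.1981 s = 784114.462 s → 217.81 hours.

217.81 hours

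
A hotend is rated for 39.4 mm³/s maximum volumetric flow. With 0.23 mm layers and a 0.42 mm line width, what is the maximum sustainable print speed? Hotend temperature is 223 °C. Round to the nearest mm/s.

Bead cross-section = 0.23 × 0.42 = 0.0966 mm².
Max speed = 39.4 / 0.0966 = 407.87 ≈ 408 mm/s.

408 mm/s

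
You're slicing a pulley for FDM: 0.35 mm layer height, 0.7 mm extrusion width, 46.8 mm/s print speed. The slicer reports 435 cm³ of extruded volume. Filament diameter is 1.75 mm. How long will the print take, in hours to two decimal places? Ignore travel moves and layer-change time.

10.54 hours

Extrusion cross-section = 0.35 × 0.7, so 0.245 mm².
Toolpath length = 435 cm³ / 0.245 mm² = 435000 / 0.245 = 1775510.2 mm.
Extrusion time: 1775510.2 / 46.8 → 37938.3 s.
In the requested units: 37938.3 s = 10.54 hours.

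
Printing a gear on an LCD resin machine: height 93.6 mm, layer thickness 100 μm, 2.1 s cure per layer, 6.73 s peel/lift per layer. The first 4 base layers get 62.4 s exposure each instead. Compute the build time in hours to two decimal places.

Layers = ⌈93.6/0.1⌉ = 936.
Base layers = 4 × (62.4 + 6.73), so 276.52 s.
Regular layers: 932 × (2.1 + 6.73) → 8229.56 s.
Sum: 276.52 + 8229.56 = 8506.08 s → 2.36 hours.

2.36 hours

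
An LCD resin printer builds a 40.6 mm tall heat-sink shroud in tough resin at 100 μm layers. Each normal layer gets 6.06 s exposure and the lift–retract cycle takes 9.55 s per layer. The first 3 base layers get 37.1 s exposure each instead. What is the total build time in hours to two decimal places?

1.79 hours

Layer count = ceil(40.6 / 0.1) = 406.
Bottom layers = 3 × (37.1 + 9.55), so 139.95 s.
Normal layers = 403 × (6.06 + 9.55), so 6290.83 s.
Sum: 139.95 + 6290.83 = 6430.78 s → 1.79 hours.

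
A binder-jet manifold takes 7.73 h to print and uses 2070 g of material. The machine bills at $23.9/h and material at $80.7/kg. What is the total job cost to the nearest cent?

$351.80

Time charge = 23.9 × 7.73 = $184.747.
Feedstock cost = 80.7 × 2070/1000, so $167.049.
Job cost: 184.747 + 167.049 = 351.796 ≈ $351.80.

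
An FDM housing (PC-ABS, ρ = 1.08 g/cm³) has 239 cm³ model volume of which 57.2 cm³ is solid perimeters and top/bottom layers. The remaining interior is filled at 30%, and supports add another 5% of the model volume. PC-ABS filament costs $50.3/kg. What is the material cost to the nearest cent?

$6.72

Interior volume = 239 − 57.2, so 181.8 cm³.
Infill deposited = 0.30 × 181.8, so 54.54 cm³.
Support: 0.05 × 239 → 11.95 cm³.
Total printed volume: 57.2 + 54.54 + 11.95 → 123.69 cm³.
Mass = 123.69 × 1.08, so 133.5852 g.
At $50.3/kg: 133.5852/1000 × 50.3 = $6.72.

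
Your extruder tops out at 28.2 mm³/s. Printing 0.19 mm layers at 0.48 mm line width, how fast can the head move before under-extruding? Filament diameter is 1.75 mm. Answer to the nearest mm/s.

309 mm/s

Extrusion cross-section: 0.19 × 0.48 → 0.0912 mm².
v_max = Q/A = 28.2/0.0912 = 309.21 mm/s → 309 mm/s.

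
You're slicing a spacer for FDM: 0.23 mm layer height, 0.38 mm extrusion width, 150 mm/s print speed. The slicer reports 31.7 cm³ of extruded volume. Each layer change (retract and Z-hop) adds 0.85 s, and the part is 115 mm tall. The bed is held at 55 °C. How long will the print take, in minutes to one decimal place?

47.4 minutes

Line area = 0.23 × 0.38, so 0.0874 mm².
Toolpath length = 31.7 cm³ / 0.0874 mm² = 31700 / 0.0874 = 362700.2 mm.
Print-move time = 362700.2 / 150, so 2418 s.
Number of layers: 115 / 0.23 → 500 (rounded up).
Z-hop total: 500 × 0.85 → 425 s.
Total = 2418 + 425 = 2843 s = 47.4 minutes.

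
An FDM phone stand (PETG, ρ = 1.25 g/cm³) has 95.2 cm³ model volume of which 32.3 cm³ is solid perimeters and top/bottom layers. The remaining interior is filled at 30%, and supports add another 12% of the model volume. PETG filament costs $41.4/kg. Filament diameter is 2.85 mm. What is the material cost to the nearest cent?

$3.24

Infill region: 95.2 − 32.3 → 62.9 cm³.
Deposited infill: 0.30 × 62.9 → 18.87 cm³.
Support = 0.12 × 95.2, so 11.424 cm³.
Total printed volume = 32.3 + 18.87 + 11.424, so 62.594 cm³.
Mass: 62.594 × 1.25 → 78.2425 g.
Cost = 78.2425 g / 1000 × $41.4/kg = $3.24.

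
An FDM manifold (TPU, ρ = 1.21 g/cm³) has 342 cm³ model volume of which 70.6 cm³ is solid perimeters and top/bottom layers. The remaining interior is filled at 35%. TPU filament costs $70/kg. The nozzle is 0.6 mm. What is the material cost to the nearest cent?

$14.03

Interior volume: 342 − 70.6 → 271.4 cm³.
Infill deposited = 0.35 × 271.4, so 94.99 cm³.
Total extruded = 70.6 + 94.99 = 165.59 cm³.
Mass: 165.59 × 1.21 → 200.3639 g.
Cost = 200.3639 g / 1000 × $70/kg = $14.03.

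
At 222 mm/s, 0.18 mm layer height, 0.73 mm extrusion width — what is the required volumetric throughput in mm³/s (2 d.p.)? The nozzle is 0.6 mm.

29.17

Extrusion cross-section = 0.18 × 0.73 = 0.1314 mm².
Volumetric flow = 222 × 0.1314 = 29.17 mm³/s.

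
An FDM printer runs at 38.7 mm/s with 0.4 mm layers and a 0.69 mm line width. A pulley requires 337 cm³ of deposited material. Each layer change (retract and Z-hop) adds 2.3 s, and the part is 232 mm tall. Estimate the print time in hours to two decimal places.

Line area = 0.4 × 0.69, so 0.276 mm².
Toolpath length = 337 cm³ / 0.276 mm² = 337000 / 0.276 = 1221014.5 mm.
Extrusion time = 1221014.5 / 38.7 = 31550.8 s.
Layer count = ceil(232 / 0.4) = 580.
Z-hop total = 580 × 2.3 = 1334 s.
Total = 31550.8 + 1334 = 32884.8 s = 9.13 hours.

9.13 hours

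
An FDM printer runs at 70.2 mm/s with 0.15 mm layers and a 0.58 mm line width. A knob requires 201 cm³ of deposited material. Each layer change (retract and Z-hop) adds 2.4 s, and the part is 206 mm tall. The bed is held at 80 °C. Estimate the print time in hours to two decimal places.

10.06 hours

Bead cross-section: 0.15 × 0.58 → 0.087 mm².
Toolpath length = 201 cm³ / 0.087 mm² = 201000 / 0.087 = 2310344.8 mm.
Print-move time = 2310344.8 / 70.2, so 32910.9 s.
Layer count = ceil(206 / 0.15) = 1374.
Z-hop total = 1374 × 2.4 = 3297.6 s.
Total = 32910.9 + 3297.6 = 36208.5 s = 10.06 hours.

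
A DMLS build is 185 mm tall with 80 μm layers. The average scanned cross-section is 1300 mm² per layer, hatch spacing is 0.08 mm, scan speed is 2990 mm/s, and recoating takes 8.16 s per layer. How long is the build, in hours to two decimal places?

8.73 hours

Layers = ⌈185/0.08⌉ = 2313.
Per-layer scan distance: 1300 / 0.08 → 16250 mm.
Scan time per layer: 16250 / 2990 → 5.4348 s.
Layer cycle = 5.4348 + 8.16, so 13.5948 s.
Build time = 2313 × 13.5948 = 31444.7724 s = 8.73 hours.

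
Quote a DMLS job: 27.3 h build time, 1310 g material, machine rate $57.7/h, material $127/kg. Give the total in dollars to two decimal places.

Machine cost: 57.7 × 27.3 → $1575.21.
Material cost = 127 × 1310/1000, so $166.37.
Total = 1575.21 + 166.37 = $1741.58.

$1741.58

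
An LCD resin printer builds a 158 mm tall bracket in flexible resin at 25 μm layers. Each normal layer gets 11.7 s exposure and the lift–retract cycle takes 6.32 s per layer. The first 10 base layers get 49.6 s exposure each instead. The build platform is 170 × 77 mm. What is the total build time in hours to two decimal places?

Number of layers: 158 / 0.025 → 6320 (rounded up).
Burn-in layers = 10 × (49.6 + 6.32) = 559.2 s.
Normal layers = 6310 × (11.7 + 6.32) = 113706.2 s.
Sum: 559.2 + 113706.2 = 114265.4 s → 31.74 hours.

31.74 hours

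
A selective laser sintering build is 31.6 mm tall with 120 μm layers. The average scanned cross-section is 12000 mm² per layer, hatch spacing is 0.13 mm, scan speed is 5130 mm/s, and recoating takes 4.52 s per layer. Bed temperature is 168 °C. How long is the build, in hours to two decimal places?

Layers = ⌈31.6/0.12⌉ = 264.
Per-layer scan distance = 12000 / 0.13, so 92307.7 mm.
Laser time per layer = 92307.7 / 5130, so 17.9937 s.
Layer cycle = 17.9937 + 4.52, so 22.5137 s.
264 layers × 22.5137 s/layer = 5943.6168 s, i.e. 1.65 hours.

1.65 hours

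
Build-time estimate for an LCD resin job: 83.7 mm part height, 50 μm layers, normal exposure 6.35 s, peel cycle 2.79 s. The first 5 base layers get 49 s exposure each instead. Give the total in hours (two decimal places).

Number of layers: 83.7 / 0.05 → 1674 (rounded up).
Bottom layers: 5 × (49 + 2.79) → 258.95 s.
Normal layers: 1669 × (6.35 + 2.79) → 15254.66 s.
Sum: 258.95 + 15254.66 = 15513.61 s → 4.31 hours.

4.31 hours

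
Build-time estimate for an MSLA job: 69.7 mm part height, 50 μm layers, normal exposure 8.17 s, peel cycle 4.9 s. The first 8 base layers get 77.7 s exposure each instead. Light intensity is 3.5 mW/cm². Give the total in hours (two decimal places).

Layer count = ceil(69.7 / 0.05) = 1394.
Base layers: 8 × (77.7 + 4.9) → 660.8 s.
Normal layers = 1386 × (8.17 + 4.9), so 18115.02 s.
Total = 660.8 + 18115.02 = 18775.82 s = 5.22 hours.

5.22 hours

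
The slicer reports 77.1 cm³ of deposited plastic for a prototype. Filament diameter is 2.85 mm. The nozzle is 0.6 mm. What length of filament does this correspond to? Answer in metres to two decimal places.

Cross-section of 2.85 mm filament: π·(2.85/2)² = 6.3794 mm².
Length = 77.1 cm³ / 6.3794 mm² = 77100 / 6.3794 = 12085.78 mm = 12.09 m.

12.09 m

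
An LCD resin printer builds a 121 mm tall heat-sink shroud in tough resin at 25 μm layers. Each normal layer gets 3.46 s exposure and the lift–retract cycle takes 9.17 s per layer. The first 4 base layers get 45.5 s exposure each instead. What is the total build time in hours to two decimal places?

Layer count = ceil(121 / 0.025) = 4840.
Burn-in layers = 4 × (45.5 + 9.17), so 218.68 s.
Regular layers: 4836 × (3.46 + 9.17) → 61078.68 s.
Total = 218.68 + 61078.68 = 61297.36 s = 17.03 hours.

17.03 hours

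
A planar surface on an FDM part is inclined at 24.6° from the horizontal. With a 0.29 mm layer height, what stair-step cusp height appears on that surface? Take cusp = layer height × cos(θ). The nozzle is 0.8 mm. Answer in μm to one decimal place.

h_c = t·cos θ = 0.29 × 0.9092 = 0.263668 mm (263.7 μm).

263.7 μm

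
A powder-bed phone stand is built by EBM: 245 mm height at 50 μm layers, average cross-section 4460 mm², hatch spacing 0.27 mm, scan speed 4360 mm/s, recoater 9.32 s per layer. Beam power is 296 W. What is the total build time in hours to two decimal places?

Number of layers: 245 / 0.05 → 4900 (rounded up).
Scan path per layer: 4460 / 0.27 → 16518.5 mm.
Scan time per layer = 16518.5 / 4360 = 3.7886 s.
Layer cycle = 3.7886 + 9.32 = 13.1086 s.
4900 layers × 13.1086 s/layer = 64232.14 s, i.e. 17.84 hours.

17.84 hours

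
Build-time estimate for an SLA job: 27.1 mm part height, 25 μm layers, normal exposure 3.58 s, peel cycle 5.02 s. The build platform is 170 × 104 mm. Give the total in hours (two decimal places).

2.59 hours

Number of layers: 27.1 / 0.025 → 1084 (rounded up).
Cycle time = 3.58 + 5.02, so 8.6 s.
Build time: 1084 × 8.6 s = 9322.4 s, i.e. 2.59 hours.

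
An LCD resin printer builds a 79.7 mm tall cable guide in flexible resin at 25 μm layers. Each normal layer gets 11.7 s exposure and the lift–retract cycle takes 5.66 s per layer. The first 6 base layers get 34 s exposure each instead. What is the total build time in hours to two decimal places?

Number of layers: 79.7 / 0.025 → 3188 (rounded up).
Base layers: 6 × (34 + 5.66) → 237.96 s.
Remaining layers = 3182 × (11.7 + 5.66), so 55239.52 s.
Total = 237.96 + 55239.52 = 55477.48 s = 15.41 hours.

15.41 hours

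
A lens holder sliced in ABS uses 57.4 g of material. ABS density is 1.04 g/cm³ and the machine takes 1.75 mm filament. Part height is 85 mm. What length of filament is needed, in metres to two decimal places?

Volume = 57.4 g / 1.04 g·cm⁻³ = 55.1923 cm³ = 55192.3 mm³.
Cross-section of 1.75 mm filament: π·(1.75/2)² = 2.4053 mm².
Length = 55192.3 / 2.4053 = 22946.12 mm = 22.95 m.

22.95 m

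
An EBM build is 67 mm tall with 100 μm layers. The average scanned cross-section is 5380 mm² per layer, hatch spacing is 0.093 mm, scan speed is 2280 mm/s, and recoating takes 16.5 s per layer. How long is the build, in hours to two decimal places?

7.79 hours

Number of layers: 67 / 0.1 → 670 (rounded up).
Hatch length per layer: 5380 / 0.093 → 57849.5 mm.
Scan time per layer: 57849.5 / 2280 → 25.3726 s.
Layer cycle = 25.3726 + 16.5, so 41.8726 s.
670 layers × 41.8726 s/layer = 28054.642 s, i.e. 7.79 hours.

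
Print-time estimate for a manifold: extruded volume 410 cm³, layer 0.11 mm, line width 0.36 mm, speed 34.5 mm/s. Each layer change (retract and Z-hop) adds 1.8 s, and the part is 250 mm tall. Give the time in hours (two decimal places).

Extrusion cross-section: 0.11 × 0.36 → 0.0396 mm².
Path length: 410000 mm³ / 0.0396 mm² → 10353535.4 mm.
Time extruding: 10353535.4 / 34.5 → 300102.5 s.
Layer count = ceil(250 / 0.11) = 2273.
Non-print overhead = 2273 × 1.8 = 4091.4 s.
Total = 300102.5 + 4091.4 = 304193.9 s = 84.50 hours.

84.50 hours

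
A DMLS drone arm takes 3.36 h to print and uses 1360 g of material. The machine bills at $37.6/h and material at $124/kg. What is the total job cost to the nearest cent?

$294.98

Machine cost = 37.6 × 3.36, so $126.336.
Feedstock cost: 124 × 1360/1000 → $168.64.
Job cost: 126.336 + 168.64 = 294.976 ≈ $294.98.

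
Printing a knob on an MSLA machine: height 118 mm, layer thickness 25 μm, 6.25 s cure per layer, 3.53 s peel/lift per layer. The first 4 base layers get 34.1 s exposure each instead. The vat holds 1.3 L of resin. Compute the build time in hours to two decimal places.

12.85 hours

Layer count = ceil(118 / 0.025) = 4720.
Burn-in layers: 4 × (34.1 + 3.53) → 150.52 s.
Normal layers = 4716 × (6.25 + 3.53) = 46122.48 s.
Sum: 150.52 + 46122.48 = 46273 s → 12.85 hours.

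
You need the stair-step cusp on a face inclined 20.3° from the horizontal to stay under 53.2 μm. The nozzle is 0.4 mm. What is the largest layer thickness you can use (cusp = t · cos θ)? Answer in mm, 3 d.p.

cos(20.3°) = 0.9379; t_max = 0.0532/0.9379 = 0.057 mm.

0.057 mm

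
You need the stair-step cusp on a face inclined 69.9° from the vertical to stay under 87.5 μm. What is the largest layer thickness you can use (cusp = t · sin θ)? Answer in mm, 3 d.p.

0.093 mm

sin(69.9°) = 0.9391; t_max = 0.0875/0.9391 = 0.093 mm.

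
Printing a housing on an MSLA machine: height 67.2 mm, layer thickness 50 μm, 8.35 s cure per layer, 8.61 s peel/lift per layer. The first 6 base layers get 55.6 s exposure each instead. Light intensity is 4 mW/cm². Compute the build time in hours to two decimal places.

Number of layers: 67.2 / 0.05 → 1344 (rounded up).
Base layers = 6 × (55.6 + 8.61), so 385.26 s.
Remaining layers = 1338 × (8.35 + 8.61), so 22692.48 s.
Sum: 385.26 + 22692.48 = 23077.74 s → 6.41 hours.

6.41 hours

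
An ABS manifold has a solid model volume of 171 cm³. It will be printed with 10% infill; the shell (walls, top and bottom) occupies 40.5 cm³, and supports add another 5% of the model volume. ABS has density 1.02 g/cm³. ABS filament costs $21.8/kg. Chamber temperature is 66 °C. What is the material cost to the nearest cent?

$1.38

Interior volume = 171 − 40.5, so 130.5 cm³.
Infill volume = 0.10 × 130.5 = 13.05 cm³.
Support = 0.05 × 171, so 8.55 cm³.
Total printed volume = 40.5 + 13.05 + 8.55, so 62.1 cm³.
Mass = 62.1 × 1.02, so 63.342 g.
At $21.8/kg: 63.342/1000 × 21.8 = $1.38.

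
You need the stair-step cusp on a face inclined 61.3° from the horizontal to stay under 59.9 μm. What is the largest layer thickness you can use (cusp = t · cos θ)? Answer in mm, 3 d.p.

0.125 mm

cos(61.3°) = 0.4802; t_max = 0.0599/0.4802 = 0.125 mm.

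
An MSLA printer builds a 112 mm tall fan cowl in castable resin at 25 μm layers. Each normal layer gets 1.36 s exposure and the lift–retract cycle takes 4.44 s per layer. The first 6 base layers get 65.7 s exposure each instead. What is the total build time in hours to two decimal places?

Number of layers: 112 / 0.025 → 4480 (rounded up).
Burn-in layers = 6 × (65.7 + 4.44), so 420.84 s.
Regular layers: 4474 × (1.36 + 4.44) → 25949.2 s.
Total = 420.84 + 25949.2 = 26370.04 s = 7.33 hours.

7.33 hours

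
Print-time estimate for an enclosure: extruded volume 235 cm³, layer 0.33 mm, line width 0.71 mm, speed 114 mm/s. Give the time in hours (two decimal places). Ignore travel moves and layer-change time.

2.44 hours

Bead cross-section: 0.33 × 0.71 → 0.2343 mm².
Total extruded path = 235000/0.2343 = 1002987.6 mm.
Print-move time = 1002987.6 / 114, so 8798.1 s.
8798.1 s = 2.44 hours.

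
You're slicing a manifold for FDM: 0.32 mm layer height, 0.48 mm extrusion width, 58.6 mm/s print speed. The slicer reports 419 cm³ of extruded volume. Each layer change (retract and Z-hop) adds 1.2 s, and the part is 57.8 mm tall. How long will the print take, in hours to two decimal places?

12.99 hours

Extrusion cross-section = 0.32 × 0.48 = 0.1536 mm².
Toolpath length = 419 cm³ / 0.1536 mm² = 419000 / 0.1536 = 2727864.6 mm.
Print-move time: 2727864.6 / 58.6 → 46550.6 s.
Layer count = ceil(57.8 / 0.32) = 181.
Non-print overhead = 181 × 1.2 = 217.2 s.
Total = 46550.6 + 217.2 = 46767.8 s = 12.99 hours.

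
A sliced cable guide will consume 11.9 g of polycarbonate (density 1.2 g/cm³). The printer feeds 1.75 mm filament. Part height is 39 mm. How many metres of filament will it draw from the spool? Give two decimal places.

Volume = 11.9 g / 1.2 g·cm⁻³ = 9.9167 cm³ = 9916.7 mm³.
Cross-section of 1.75 mm filament: π·(1.75/2)² = 2.4053 mm².
L = V/A = 9916.7/2.4053 = 4122.85 mm → 4.12 m.

4.12 m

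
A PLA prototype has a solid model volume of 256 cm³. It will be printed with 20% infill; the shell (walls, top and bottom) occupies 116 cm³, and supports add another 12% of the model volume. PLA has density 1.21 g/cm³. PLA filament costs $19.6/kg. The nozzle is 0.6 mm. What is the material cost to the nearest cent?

Volume inside the shell = 256 − 116 = 140 cm³.
Infill deposited: 0.20 × 140 → 28 cm³.
Support = 0.12 × 256, so 30.72 cm³.
Deposited volume = 116 + 28 + 30.72, so 174.72 cm³.
Mass = 174.72 × 1.21 = 211.4112 g.
At $19.6/kg: 211.4112/1000 × 19.6 = $4.14.

$4.14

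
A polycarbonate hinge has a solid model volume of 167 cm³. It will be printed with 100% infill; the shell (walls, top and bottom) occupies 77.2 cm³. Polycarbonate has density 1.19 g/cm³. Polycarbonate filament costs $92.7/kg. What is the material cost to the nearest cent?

$18.42

Interior volume = 167 − 77.2 = 89.8 cm³.
Deposited infill: 1.00 × 89.8 → 89.8 cm³.
Deposited volume = 77.2 + 89.8, so 167 cm³.
Mass = 167 × 1.19, so 198.73 g.
Cost = 198.73 g / 1000 × $92.7/kg = $18.42.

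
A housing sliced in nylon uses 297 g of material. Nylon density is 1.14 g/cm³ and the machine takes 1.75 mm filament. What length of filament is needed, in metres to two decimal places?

108.31 m

Extruded volume: 297/1.14 = 260.5263 cm³ (260526.3 mm³).
Cross-section of 1.75 mm filament: π·(1.75/2)² = 2.4053 mm².
Length = 260526.3 / 2.4053 = 108313.43 mm = 108.31 m.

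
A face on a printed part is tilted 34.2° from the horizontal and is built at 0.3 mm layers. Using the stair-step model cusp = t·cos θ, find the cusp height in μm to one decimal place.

248.1 μm

cos(34.2°) = 0.8271, so cusp = 0.3 × 0.8271 = 0.24813 mm → 248.1 μm.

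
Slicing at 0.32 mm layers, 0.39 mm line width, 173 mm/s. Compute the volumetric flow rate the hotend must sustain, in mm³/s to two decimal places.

21.59

Bead cross-section = 0.32 × 0.39 = 0.1248 mm².
Q = v·A = 173 × 0.1248 = 21.59 mm³/s.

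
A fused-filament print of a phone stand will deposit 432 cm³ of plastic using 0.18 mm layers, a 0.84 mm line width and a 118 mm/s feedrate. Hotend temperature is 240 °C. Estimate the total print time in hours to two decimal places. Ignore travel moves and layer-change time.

6.73 hours

Bead cross-section = 0.18 × 0.84, so 0.1512 mm².
Toolpath length = 432 cm³ / 0.1512 mm² = 432000 / 0.1512 = 2857142.9 mm.
Time extruding = 2857142.9 / 118 = 24213.1 s.
That's 24213.1 s → 6.73 hours.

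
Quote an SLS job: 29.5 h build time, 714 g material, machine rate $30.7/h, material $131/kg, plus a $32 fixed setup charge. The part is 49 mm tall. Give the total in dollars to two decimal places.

Time charge = 30.7 × 29.5, so $905.65.
Material cost = 131 × 714/1000 = $93.534.
Total = 905.65 + 93.534 + 32 = 1031.184 ≈ $1031.18.

$1031.18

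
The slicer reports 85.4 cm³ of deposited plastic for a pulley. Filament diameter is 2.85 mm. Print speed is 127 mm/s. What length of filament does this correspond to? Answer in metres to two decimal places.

Cross-section of 2.85 mm filament: π·(2.85/2)² = 6.3794 mm².
L = 85400 mm³ / 6.3794 mm² = 13386.84 mm, i.e. 13.39 m.

13.39 m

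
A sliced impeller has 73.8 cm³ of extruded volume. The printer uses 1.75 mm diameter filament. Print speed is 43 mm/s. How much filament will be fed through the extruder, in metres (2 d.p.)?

A = π r² = π × 0.875² = 2.4053 mm².
Length = 73.8 cm³ / 2.4053 mm² = 73800 / 2.4053 = 30682.24 mm = 30.68 m.

30.68 m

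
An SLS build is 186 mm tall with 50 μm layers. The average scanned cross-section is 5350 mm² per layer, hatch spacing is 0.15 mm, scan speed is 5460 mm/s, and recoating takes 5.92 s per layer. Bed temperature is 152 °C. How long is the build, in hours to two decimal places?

Layers = ⌈186/0.05⌉ = 3720.
Per-layer scan distance: 5350 / 0.15 → 35666.7 mm.
Scan time per layer = 35666.7 / 5460 = 6.5324 s.
Time per layer: 6.5324 + 5.92 → 12.4524 s.
Total: 3720 × 12.4524 s = 46322.928 s → 12.87 hours.

12.87 hours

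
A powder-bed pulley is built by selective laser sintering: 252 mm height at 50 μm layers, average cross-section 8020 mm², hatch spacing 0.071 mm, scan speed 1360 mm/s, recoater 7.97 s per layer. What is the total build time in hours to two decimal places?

127.44 hours

Layers = ⌈252/0.05⌉ = 5040.
Hatch length per layer: 8020 / 0.071 → 112957.7 mm.
Laser time per layer = 112957.7 / 1360 = 83.0571 s.
Layer cycle: 83.0571 + 7.97 → 91.0271 s.
Build time = 5040 × 91.0271 = 458776.584 s = 127.44 hours.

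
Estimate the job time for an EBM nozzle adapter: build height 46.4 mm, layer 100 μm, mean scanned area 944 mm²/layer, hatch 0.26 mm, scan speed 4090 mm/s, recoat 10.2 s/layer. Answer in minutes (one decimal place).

85.7 minutes

Number of layers: 46.4 / 0.1 → 464 (rounded up).
Hatch length per layer: 944 / 0.26 → 3630.8 mm.
Per-layer scan time = 3630.8 / 4090 = 0.8877 s.
Layer cycle = 0.8877 + 10.2, so 11.0877 s.
Build time = 464 × 11.0877 = 5144.6928 s = 85.7 minutes.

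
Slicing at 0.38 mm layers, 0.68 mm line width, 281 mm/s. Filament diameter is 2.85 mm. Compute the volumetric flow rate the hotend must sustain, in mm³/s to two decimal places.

A: 0.38 × 0.68 → 0.2584 mm².
Q = v·A = 281 × 0.2584 = 72.61 mm³/s.

72.61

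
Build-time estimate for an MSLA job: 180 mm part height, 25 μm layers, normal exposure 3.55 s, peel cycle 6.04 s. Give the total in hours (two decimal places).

Number of layers: 180 / 0.025 → 7200 (rounded up).
Cycle time: 3.55 + 6.04 → 9.59 s.
Build time: 7200 × 9.59 s = 69048 s, i.e. 19.18 hours.

19.18 hours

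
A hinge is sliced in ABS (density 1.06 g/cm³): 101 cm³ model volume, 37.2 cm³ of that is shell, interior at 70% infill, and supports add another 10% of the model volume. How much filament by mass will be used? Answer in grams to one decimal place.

Volume inside the shell = 101 − 37.2, so 63.8 cm³.
Deposited infill: 0.70 × 63.8 → 44.66 cm³.
Support: 0.10 × 101 → 10.1 cm³.
Total printed volume: 37.2 + 44.66 + 10.1 → 91.96 cm³.
Mass = 91.96 × 1.06 = 97.4776 g.

97.5 g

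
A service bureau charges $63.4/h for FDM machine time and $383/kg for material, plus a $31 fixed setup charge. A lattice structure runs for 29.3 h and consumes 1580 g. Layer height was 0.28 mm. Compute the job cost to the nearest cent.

$2493.76

Machine-time cost = 63.4 × 29.3, so $1857.62.
Material charge = 383 × 1580/1000 = $605.14.
Total = 1857.62 + 605.14 + 31 = $2493.76.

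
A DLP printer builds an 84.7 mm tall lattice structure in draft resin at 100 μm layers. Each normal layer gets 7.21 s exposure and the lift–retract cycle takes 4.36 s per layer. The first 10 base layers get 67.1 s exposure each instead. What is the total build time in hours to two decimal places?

2.89 hours

Layer count = ceil(84.7 / 0.1) = 847.
Base layers: 10 × (67.1 + 4.36) → 714.6 s.
Remaining layers: 837 × (7.21 + 4.36) → 9684.09 s.
Sum: 714.6 + 9684.09 = 10398.69 s → 2.89 hours.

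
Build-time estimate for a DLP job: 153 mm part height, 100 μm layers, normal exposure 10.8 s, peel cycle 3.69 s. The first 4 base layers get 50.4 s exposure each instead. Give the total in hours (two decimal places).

Layer count = ceil(153 / 0.1) = 1530.
Burn-in layers: 4 × (50.4 + 3.69) → 216.36 s.
Remaining layers: 1526 × (10.8 + 3.69) → 22111.74 s.
Total = 216.36 + 22111.74 = 22328.1 s = 6.20 hours.

6.20 hours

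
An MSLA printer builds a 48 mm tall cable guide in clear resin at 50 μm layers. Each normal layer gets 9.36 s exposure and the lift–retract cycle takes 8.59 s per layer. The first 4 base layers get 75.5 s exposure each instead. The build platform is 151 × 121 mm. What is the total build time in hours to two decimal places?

Layers = ⌈48/0.05⌉ = 960.
Bottom layers = 4 × (75.5 + 8.59), so 336.36 s.
Normal layers: 956 × (9.36 + 8.59) → 17160.2 s.
Total = 336.36 + 17160.2 = 17496.56 s = 4.86 hours.

4.86 hours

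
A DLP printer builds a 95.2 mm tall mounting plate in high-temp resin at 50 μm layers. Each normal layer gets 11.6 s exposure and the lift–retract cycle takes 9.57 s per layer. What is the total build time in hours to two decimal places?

Layers = ⌈95.2/0.05⌉ = 1904.
Cycle time: 11.6 + 9.57 → 21.17 s.
Total = 1904 × 21.17 = 40307.68 s = 11.20 hours.

11.20 hours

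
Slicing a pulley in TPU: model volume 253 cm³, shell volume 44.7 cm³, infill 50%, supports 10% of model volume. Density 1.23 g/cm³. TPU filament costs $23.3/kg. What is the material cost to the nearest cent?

$4.99

Interior volume: 253 − 44.7 → 208.3 cm³.
Infill volume = 0.50 × 208.3 = 104.15 cm³.
Support = 0.10 × 253, so 25.3 cm³.
Total printed volume: 44.7 + 104.15 + 25.3 → 174.15 cm³.
Mass: 174.15 × 1.23 → 214.2045 g.
Cost = 214.2045 g / 1000 × $23.3/kg = $4.99.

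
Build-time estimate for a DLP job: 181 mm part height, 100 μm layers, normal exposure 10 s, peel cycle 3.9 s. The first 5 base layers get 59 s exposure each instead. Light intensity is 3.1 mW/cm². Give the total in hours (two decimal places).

Layer count = ceil(181 / 0.1) = 1810.
Base layers = 5 × (59 + 3.9) = 314.5 s.
Normal layers = 1805 × (10 + 3.9), so 25089.5 s.
Total = 314.5 + 25089.5 = 25404 s = 7.06 hours.

7.06 hours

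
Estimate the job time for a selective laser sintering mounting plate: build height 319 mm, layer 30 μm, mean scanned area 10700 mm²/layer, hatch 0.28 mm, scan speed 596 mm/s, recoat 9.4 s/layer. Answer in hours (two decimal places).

Layers = ⌈319/0.03⌉ = 10634.
Per-layer scan distance = 10700 / 0.28, so 38214.3 mm.
Per-layer scan time: 38214.3 / 596 → 64.118 s.
Per-layer time = 64.118 + 9.4, so 73.518 s.
10634 layers × 73.518 s/layer = 781790.412 s, i.e. 217.16 hours.

217.16 hours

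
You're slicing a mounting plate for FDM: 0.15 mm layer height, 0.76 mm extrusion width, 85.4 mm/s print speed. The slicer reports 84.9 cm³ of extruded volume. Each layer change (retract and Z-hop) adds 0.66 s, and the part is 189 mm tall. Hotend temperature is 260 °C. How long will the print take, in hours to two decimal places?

Line area = 0.15 × 0.76 = 0.114 mm².
Path length: 84900 mm³ / 0.114 mm² → 744736.8 mm.
Time extruding = 744736.8 / 85.4, so 8720.6 s.
Number of layers: 189 / 0.15 → 1260 (rounded up).
Layer-change overhead: 1260 × 0.66 → 831.6 s.
Altogether 8720.6 + 831.6 = 9552.2 s, i.e. 2.65 hours.

2.65 hours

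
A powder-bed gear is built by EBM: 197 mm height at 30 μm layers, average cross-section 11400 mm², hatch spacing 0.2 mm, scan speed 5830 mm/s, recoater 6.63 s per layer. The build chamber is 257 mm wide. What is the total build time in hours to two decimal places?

29.93 hours

Number of layers: 197 / 0.03 → 6567 (rounded up).
Per-layer scan distance = 11400 / 0.2, so 57000 mm.
Beam time per layer = 57000 / 5830, so 9.777 s.
Per-layer time: 9.777 + 6.63 → 16.407 s.
6567 layers × 16.407 s/layer = 107744.769 s, i.e. 29.93 hours.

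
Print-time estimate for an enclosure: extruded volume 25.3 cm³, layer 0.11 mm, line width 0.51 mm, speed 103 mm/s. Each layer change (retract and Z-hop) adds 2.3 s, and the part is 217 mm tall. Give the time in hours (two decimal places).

Extrusion cross-section = 0.11 × 0.51 = 0.0561 mm².
Path length: 25300 mm³ / 0.0561 mm² → 450980.4 mm.
Print-move time = 450980.4 / 103 = 4378.5 s.
Layer count = ceil(217 / 0.11) = 1973.
Layer-change overhead = 1973 × 2.3 = 4537.9 s.
Altogether 4378.5 + 4537.9 = 8916.4 s, i.e. 2.48 hours.

2.48 hours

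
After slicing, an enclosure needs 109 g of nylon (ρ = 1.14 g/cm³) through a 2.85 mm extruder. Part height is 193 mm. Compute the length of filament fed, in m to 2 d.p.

Extruded volume: 109/1.14 = 95.614 cm³ (95614 mm³).
Cross-section of 2.85 mm filament: π·(2.85/2)² = 6.3794 mm².
Length = 95614 / 6.3794 = 14987.93 mm = 14.99 m.

14.99 m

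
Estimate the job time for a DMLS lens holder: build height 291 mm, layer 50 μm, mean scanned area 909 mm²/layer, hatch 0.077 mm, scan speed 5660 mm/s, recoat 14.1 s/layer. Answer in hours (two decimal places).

Number of layers: 291 / 0.05 → 5820 (rounded up).
Scan path per layer = 909 / 0.077, so 11805.2 mm.
Scan time per layer = 11805.2 / 5660, so 2.0857 s.
Layer cycle = 2.0857 + 14.1 = 16.1857 s.
Total: 5820 × 16.1857 s = 94200.774 s → 26.17 hours.

26.17 hours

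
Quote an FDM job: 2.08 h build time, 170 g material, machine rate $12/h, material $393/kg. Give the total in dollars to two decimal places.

Machine-time cost = 12 × 2.08 = $24.96.
Material cost: 393 × 170/1000 → $66.81.
Job cost: 24.96 + 66.81 = $91.77.

$91.77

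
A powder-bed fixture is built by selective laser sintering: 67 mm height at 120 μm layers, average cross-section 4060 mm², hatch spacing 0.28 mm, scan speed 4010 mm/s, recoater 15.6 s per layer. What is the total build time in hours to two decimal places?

2.98 hours

Number of layers: 67 / 0.12 → 559 (rounded up).
Scan path per layer = 4060 / 0.28, so 14500 mm.
Laser time per layer = 14500 / 4010 = 3.616 s.
Per-layer time = 3.616 + 15.6 = 19.216 s.
Build time = 559 × 19.216 = 10741.744 s = 2.98 hours.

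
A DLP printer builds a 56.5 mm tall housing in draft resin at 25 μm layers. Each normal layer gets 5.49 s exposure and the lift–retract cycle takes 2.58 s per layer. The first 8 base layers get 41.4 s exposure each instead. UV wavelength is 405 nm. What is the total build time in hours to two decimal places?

Layers = ⌈56.5/0.025⌉ = 2260.
Base layers = 8 × (41.4 + 2.58), so 351.84 s.
Remaining layers: 2252 × (5.49 + 2.58) → 18173.64 s.
Total = 351.84 + 18173.64 = 18525.48 s = 5.15 hours.

5.15 hours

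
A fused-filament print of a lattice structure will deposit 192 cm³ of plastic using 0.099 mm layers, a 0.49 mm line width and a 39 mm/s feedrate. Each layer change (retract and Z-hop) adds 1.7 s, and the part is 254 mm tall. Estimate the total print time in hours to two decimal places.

29.40 hours

Line area = 0.099 × 0.49 = 0.04851 mm².
Toolpath length = 192 cm³ / 0.04851 mm² = 192000 / 0.04851 = 3957946.8 mm.
Time extruding: 3957946.8 / 39 → 101485.8 s.
Layer count = ceil(254 / 0.099) = 2566.
Layer-change overhead = 2566 × 1.7, so 4362.2 s.
Altogether 101485.8 + 4362.2 = 105848 s, i.e. 29.40 hours.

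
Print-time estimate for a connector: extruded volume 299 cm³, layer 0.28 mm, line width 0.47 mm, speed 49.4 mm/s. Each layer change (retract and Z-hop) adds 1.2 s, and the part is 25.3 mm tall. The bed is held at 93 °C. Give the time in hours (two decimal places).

12.81 hours

Bead cross-section: 0.28 × 0.47 → 0.1316 mm².
Total extruded path = 299000/0.1316 = 2272036.5 mm.
Extrusion time: 2272036.5 / 49.4 → 45992.6 s.
Number of layers: 25.3 / 0.28 → 91 (rounded up).
Layer-change overhead = 91 × 1.2, so 109.2 s.
Total = 45992.6 + 109.2 = 46101.8 s = 12.81 hours.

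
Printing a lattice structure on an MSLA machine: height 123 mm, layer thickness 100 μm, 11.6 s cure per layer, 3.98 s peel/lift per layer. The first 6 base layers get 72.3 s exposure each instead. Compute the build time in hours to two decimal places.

5.42 hours

Number of layers: 123 / 0.1 → 1230 (rounded up).
Base layers = 6 × (72.3 + 3.98) = 457.68 s.
Remaining layers: 1224 × (11.6 + 3.98) → 19069.92 s.
Total = 457.68 + 19069.92 = 19527.6 s = 5.42 hours.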